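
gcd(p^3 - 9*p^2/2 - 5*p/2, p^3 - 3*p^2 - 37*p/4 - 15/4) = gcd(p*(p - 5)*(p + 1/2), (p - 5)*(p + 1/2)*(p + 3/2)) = p^2 - 9*p/2 - 5/2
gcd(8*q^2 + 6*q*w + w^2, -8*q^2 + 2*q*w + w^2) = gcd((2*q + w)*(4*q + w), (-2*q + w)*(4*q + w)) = 4*q + w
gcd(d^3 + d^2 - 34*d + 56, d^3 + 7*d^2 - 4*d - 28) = d^2 + 5*d - 14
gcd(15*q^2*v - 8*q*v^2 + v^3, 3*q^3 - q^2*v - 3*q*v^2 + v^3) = 3*q - v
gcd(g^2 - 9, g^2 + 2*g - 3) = g + 3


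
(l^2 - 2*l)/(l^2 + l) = (l - 2)/(l + 1)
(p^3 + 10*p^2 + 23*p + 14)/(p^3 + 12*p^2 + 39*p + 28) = (p + 2)/(p + 4)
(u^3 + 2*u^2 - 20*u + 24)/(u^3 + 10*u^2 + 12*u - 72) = (u - 2)/(u + 6)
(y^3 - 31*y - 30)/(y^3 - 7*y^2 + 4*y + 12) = (y + 5)/(y - 2)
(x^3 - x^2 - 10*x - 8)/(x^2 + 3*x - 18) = (x^3 - x^2 - 10*x - 8)/(x^2 + 3*x - 18)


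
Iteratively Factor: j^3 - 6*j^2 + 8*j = (j - 2)*(j^2 - 4*j) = j*(j - 2)*(j - 4)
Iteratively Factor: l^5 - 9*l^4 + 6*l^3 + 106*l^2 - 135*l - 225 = (l + 3)*(l^4 - 12*l^3 + 42*l^2 - 20*l - 75) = (l - 3)*(l + 3)*(l^3 - 9*l^2 + 15*l + 25) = (l - 3)*(l + 1)*(l + 3)*(l^2 - 10*l + 25) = (l - 5)*(l - 3)*(l + 1)*(l + 3)*(l - 5)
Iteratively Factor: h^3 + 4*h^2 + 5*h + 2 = (h + 2)*(h^2 + 2*h + 1) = (h + 1)*(h + 2)*(h + 1)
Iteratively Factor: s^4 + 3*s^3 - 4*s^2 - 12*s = (s + 2)*(s^3 + s^2 - 6*s) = (s - 2)*(s + 2)*(s^2 + 3*s) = (s - 2)*(s + 2)*(s + 3)*(s)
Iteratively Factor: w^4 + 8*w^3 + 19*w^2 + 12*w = (w + 3)*(w^3 + 5*w^2 + 4*w) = (w + 1)*(w + 3)*(w^2 + 4*w) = w*(w + 1)*(w + 3)*(w + 4)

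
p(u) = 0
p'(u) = 0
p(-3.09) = 0.00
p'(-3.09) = 0.00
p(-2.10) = 0.00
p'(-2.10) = 0.00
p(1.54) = 0.00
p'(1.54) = 0.00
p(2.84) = 0.00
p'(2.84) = 0.00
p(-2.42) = 0.00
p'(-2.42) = 0.00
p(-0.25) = 0.00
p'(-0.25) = 0.00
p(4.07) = 0.00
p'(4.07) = 0.00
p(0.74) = 0.00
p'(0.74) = 0.00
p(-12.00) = 0.00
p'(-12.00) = 0.00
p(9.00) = 0.00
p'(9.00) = 0.00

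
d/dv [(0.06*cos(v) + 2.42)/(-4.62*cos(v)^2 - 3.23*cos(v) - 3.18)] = (0.2772*sin(v)^2 - 22.3608*cos(v) - 7.903)*sin(v)/(4.62*cos(v)^2 + 3.23*cos(v) + 3.18)^2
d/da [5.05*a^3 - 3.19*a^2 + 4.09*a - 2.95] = 15.15*a^2 - 6.38*a + 4.09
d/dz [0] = 0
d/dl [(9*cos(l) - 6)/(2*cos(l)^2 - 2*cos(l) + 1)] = 3*(6*cos(l)^2 - 8*cos(l) + 1)*sin(l)/(2*cos(l) - cos(2*l) - 2)^2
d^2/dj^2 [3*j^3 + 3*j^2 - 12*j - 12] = 18*j + 6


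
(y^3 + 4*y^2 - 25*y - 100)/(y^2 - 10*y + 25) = (y^2 + 9*y + 20)/(y - 5)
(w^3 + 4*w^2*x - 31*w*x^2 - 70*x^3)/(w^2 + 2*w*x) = w + 2*x - 35*x^2/w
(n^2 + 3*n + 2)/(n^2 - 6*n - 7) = (n + 2)/(n - 7)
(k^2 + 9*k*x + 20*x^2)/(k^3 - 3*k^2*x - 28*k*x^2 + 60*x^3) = (k + 4*x)/(k^2 - 8*k*x + 12*x^2)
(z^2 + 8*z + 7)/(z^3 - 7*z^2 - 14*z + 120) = (z^2 + 8*z + 7)/(z^3 - 7*z^2 - 14*z + 120)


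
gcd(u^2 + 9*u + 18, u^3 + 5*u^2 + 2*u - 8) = 1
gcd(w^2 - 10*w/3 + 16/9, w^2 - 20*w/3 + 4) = w - 2/3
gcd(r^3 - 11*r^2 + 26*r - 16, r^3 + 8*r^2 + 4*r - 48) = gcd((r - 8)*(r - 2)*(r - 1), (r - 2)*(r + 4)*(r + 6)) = r - 2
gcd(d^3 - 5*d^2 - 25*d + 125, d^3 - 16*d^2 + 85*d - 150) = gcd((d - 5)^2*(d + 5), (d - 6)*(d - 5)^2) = d^2 - 10*d + 25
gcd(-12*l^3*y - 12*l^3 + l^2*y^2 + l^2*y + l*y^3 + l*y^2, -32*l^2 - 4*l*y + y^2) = 4*l + y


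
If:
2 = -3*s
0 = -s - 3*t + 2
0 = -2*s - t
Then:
No Solution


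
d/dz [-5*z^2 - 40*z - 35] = -10*z - 40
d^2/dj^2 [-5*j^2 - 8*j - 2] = -10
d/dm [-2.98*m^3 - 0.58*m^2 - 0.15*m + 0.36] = -8.94*m^2 - 1.16*m - 0.15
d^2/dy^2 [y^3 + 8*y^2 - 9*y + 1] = 6*y + 16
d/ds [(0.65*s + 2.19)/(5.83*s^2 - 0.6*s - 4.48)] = (3.7895*s^2 - 0.39*s - (0.65*s + 2.19)*(11.66*s - 0.6) - 2.912)/(-5.83*s^2 + 0.6*s + 4.48)^2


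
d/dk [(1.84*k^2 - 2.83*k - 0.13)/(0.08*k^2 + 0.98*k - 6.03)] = (2.0296*k^2 - 22.1696*k + 17.1923)/(0.0064*k^4 + 0.1568*k^3 - 0.00440000000000018*k^2 - 11.8188*k + 36.3609)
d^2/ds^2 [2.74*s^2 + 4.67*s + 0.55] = 5.48000000000000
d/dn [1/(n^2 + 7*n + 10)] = (-2*n - 7)/(n^2 + 7*n + 10)^2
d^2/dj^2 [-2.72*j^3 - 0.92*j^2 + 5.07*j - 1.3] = -16.32*j - 1.84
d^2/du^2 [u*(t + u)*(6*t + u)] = 14*t + 6*u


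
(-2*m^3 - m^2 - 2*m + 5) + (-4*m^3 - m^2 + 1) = -6*m^3 - 2*m^2 - 2*m + 6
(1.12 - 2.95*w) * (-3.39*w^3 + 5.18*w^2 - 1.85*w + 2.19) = 10.0005*w^4 - 19.0778*w^3 + 11.2591*w^2 - 8.5325*w + 2.4528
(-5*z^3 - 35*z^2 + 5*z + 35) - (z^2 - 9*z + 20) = -5*z^3 - 36*z^2 + 14*z + 15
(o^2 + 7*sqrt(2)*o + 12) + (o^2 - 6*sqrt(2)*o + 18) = 2*o^2 + sqrt(2)*o + 30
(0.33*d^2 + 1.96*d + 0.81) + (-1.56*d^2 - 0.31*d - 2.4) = -1.23*d^2 + 1.65*d - 1.59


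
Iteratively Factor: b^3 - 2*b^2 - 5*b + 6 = (b + 2)*(b^2 - 4*b + 3) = (b - 3)*(b + 2)*(b - 1)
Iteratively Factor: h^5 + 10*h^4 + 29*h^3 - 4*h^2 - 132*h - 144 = (h + 3)*(h^4 + 7*h^3 + 8*h^2 - 28*h - 48) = (h - 2)*(h + 3)*(h^3 + 9*h^2 + 26*h + 24) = (h - 2)*(h + 3)*(h + 4)*(h^2 + 5*h + 6) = (h - 2)*(h + 2)*(h + 3)*(h + 4)*(h + 3)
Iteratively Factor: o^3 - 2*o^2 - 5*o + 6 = (o - 3)*(o^2 + o - 2) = (o - 3)*(o - 1)*(o + 2)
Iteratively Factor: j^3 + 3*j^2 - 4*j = (j)*(j^2 + 3*j - 4) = j*(j - 1)*(j + 4)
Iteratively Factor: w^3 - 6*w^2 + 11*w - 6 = (w - 2)*(w^2 - 4*w + 3) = (w - 3)*(w - 2)*(w - 1)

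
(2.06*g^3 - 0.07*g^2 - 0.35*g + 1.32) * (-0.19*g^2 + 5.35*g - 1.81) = -0.3914*g^5 + 11.0343*g^4 - 4.0366*g^3 - 1.9966*g^2 + 7.6955*g - 2.3892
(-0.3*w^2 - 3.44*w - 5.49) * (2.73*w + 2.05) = -0.819*w^3 - 10.0062*w^2 - 22.0397*w - 11.2545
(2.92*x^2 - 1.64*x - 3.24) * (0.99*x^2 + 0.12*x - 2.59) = 2.8908*x^4 - 1.2732*x^3 - 10.9672*x^2 + 3.8588*x + 8.3916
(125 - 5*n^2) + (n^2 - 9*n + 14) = -4*n^2 - 9*n + 139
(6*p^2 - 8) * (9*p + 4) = 54*p^3 + 24*p^2 - 72*p - 32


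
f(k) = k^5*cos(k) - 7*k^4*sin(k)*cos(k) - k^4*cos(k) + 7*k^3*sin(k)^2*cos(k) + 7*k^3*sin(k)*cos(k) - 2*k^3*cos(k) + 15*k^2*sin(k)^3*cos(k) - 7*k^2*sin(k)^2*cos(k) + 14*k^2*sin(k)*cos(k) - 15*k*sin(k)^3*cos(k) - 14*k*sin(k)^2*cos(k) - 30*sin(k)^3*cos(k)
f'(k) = -k^5*sin(k) + 7*k^4*sin(k)^2 + k^4*sin(k) - 7*k^4*cos(k)^2 + 5*k^4*cos(k) - 7*k^3*sin(k)^3 - 7*k^3*sin(k)^2 + 14*k^3*sin(k)*cos(k)^2 - 28*k^3*sin(k)*cos(k) + 2*k^3*sin(k) + 7*k^3*cos(k)^2 - 4*k^3*cos(k) - 15*k^2*sin(k)^4 + 7*k^2*sin(k)^3 + 45*k^2*sin(k)^2*cos(k)^2 + 21*k^2*sin(k)^2*cos(k) - 14*k^2*sin(k)^2 - 14*k^2*sin(k)*cos(k)^2 + 21*k^2*sin(k)*cos(k) + 14*k^2*cos(k)^2 - 6*k^2*cos(k) + 15*k*sin(k)^4 + 30*k*sin(k)^3*cos(k) + 14*k*sin(k)^3 - 45*k*sin(k)^2*cos(k)^2 - 14*k*sin(k)^2*cos(k) - 28*k*sin(k)*cos(k)^2 + 28*k*sin(k)*cos(k) + 30*sin(k)^4 - 15*sin(k)^3*cos(k) - 90*sin(k)^2*cos(k)^2 - 14*sin(k)^2*cos(k)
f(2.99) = -69.54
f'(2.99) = -392.17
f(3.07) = -105.69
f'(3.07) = -513.46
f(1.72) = 1.23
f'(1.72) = 2.54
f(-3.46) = 887.46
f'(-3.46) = -2036.67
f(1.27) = -6.11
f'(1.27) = 21.40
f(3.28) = -250.00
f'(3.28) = -863.29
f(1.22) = -7.13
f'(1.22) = 19.37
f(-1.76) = 5.51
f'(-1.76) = -28.46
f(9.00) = -32341.04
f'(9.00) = -64232.23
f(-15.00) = 433811.38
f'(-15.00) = -720697.09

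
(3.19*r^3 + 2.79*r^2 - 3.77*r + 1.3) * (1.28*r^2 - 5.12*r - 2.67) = 4.0832*r^5 - 12.7616*r^4 - 27.6277*r^3 + 13.5171*r^2 + 3.4099*r - 3.471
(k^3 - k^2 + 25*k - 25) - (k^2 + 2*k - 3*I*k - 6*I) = k^3 - 2*k^2 + 23*k + 3*I*k - 25 + 6*I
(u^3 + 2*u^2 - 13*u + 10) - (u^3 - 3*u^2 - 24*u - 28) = 5*u^2 + 11*u + 38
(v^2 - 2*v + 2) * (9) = 9*v^2 - 18*v + 18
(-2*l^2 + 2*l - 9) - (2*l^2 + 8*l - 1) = -4*l^2 - 6*l - 8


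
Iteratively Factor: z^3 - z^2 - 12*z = (z + 3)*(z^2 - 4*z) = z*(z + 3)*(z - 4)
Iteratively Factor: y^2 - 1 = (y + 1)*(y - 1)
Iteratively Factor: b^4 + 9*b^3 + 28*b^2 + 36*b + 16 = (b + 2)*(b^3 + 7*b^2 + 14*b + 8) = (b + 2)^2*(b^2 + 5*b + 4) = (b + 2)^2*(b + 4)*(b + 1)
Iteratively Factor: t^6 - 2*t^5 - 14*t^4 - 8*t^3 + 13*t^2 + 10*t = (t + 1)*(t^5 - 3*t^4 - 11*t^3 + 3*t^2 + 10*t) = (t + 1)^2*(t^4 - 4*t^3 - 7*t^2 + 10*t) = (t - 5)*(t + 1)^2*(t^3 + t^2 - 2*t) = (t - 5)*(t + 1)^2*(t + 2)*(t^2 - t) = (t - 5)*(t - 1)*(t + 1)^2*(t + 2)*(t)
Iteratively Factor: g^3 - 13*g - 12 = (g + 1)*(g^2 - g - 12) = (g - 4)*(g + 1)*(g + 3)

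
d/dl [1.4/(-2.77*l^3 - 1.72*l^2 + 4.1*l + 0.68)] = (11.634*l^2 + 4.816*l - 5.74)/(2.77*l^3 + 1.72*l^2 - 4.1*l - 0.68)^2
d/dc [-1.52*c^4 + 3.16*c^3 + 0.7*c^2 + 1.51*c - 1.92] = -6.08*c^3 + 9.48*c^2 + 1.4*c + 1.51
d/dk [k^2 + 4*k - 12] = 2*k + 4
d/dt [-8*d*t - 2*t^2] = -8*d - 4*t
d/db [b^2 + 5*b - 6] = 2*b + 5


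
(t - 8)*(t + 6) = t^2 - 2*t - 48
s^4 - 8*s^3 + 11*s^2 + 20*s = s*(s - 5)*(s - 4)*(s + 1)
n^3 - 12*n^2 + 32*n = n*(n - 8)*(n - 4)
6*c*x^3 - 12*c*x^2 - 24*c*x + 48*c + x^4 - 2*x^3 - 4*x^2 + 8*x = (6*c + x)*(x - 2)^2*(x + 2)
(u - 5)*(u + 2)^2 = u^3 - u^2 - 16*u - 20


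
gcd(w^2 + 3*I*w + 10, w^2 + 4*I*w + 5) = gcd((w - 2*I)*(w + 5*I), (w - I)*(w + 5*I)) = w + 5*I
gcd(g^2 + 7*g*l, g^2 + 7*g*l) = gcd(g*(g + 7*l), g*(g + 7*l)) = g^2 + 7*g*l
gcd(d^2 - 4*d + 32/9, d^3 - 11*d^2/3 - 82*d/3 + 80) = d - 8/3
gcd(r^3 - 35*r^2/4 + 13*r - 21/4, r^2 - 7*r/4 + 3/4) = r^2 - 7*r/4 + 3/4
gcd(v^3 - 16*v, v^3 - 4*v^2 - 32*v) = v^2 + 4*v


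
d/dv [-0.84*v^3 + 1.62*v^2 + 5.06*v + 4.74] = -2.52*v^2 + 3.24*v + 5.06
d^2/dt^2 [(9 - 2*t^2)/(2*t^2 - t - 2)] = 2*(-4*t^3 + 84*t^2 - 54*t + 37)/(8*t^6 - 12*t^5 - 18*t^4 + 23*t^3 + 18*t^2 - 12*t - 8)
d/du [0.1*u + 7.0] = 0.100000000000000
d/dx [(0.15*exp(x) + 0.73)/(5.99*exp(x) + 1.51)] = -4.1462*exp(x)/(5.99*exp(x) + 1.51)^2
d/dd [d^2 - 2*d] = 2*d - 2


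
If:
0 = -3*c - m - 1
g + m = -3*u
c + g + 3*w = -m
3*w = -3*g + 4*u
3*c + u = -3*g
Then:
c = -3/28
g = 1/28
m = -19/28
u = 3/14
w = 1/4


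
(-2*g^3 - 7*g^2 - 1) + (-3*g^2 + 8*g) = -2*g^3 - 10*g^2 + 8*g - 1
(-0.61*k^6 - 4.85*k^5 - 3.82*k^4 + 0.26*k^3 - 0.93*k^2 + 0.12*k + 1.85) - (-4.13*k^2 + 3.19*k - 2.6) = -0.61*k^6 - 4.85*k^5 - 3.82*k^4 + 0.26*k^3 + 3.2*k^2 - 3.07*k + 4.45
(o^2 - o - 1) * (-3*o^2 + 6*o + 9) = -3*o^4 + 9*o^3 + 6*o^2 - 15*o - 9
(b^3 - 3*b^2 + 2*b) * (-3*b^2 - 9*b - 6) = -3*b^5 + 15*b^3 - 12*b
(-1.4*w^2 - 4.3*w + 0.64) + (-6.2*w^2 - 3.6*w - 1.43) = -7.6*w^2 - 7.9*w - 0.79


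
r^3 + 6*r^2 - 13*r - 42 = (r - 3)*(r + 2)*(r + 7)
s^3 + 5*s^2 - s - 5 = (s - 1)*(s + 1)*(s + 5)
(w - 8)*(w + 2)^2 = w^3 - 4*w^2 - 28*w - 32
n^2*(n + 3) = n^3 + 3*n^2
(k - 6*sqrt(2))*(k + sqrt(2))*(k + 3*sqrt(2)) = k^3 - 2*sqrt(2)*k^2 - 42*k - 36*sqrt(2)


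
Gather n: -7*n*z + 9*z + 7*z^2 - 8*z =-7*n*z + 7*z^2 + z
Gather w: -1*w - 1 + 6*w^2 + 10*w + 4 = 6*w^2 + 9*w + 3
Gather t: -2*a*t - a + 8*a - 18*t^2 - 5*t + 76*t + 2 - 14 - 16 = 7*a - 18*t^2 + t*(71 - 2*a) - 28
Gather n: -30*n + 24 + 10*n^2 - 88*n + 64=10*n^2 - 118*n + 88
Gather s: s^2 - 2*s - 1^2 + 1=s^2 - 2*s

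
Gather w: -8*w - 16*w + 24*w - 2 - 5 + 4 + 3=0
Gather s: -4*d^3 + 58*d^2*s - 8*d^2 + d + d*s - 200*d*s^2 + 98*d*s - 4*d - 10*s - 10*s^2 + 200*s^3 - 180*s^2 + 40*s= -4*d^3 - 8*d^2 - 3*d + 200*s^3 + s^2*(-200*d - 190) + s*(58*d^2 + 99*d + 30)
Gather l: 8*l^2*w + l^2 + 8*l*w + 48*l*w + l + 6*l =l^2*(8*w + 1) + l*(56*w + 7)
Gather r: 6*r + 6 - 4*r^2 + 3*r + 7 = -4*r^2 + 9*r + 13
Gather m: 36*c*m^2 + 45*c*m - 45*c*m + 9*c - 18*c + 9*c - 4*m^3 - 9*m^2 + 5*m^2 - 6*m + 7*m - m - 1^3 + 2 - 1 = -4*m^3 + m^2*(36*c - 4)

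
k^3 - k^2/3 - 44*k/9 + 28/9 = (k - 2)*(k - 2/3)*(k + 7/3)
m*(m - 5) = m^2 - 5*m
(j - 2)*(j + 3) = j^2 + j - 6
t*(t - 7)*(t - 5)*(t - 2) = t^4 - 14*t^3 + 59*t^2 - 70*t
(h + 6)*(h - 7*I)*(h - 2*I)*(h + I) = h^4 + 6*h^3 - 8*I*h^3 - 5*h^2 - 48*I*h^2 - 30*h - 14*I*h - 84*I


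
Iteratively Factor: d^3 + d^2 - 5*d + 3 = (d - 1)*(d^2 + 2*d - 3) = (d - 1)*(d + 3)*(d - 1)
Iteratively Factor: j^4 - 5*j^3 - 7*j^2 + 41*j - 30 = (j - 1)*(j^3 - 4*j^2 - 11*j + 30) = (j - 5)*(j - 1)*(j^2 + j - 6) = (j - 5)*(j - 1)*(j + 3)*(j - 2)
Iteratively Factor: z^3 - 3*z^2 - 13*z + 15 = (z + 3)*(z^2 - 6*z + 5) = (z - 5)*(z + 3)*(z - 1)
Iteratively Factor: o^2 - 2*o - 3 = (o + 1)*(o - 3)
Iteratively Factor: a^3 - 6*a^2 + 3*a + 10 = (a + 1)*(a^2 - 7*a + 10) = (a - 5)*(a + 1)*(a - 2)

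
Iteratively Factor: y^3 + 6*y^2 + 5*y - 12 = (y - 1)*(y^2 + 7*y + 12) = (y - 1)*(y + 4)*(y + 3)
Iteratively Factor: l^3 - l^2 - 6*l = (l + 2)*(l^2 - 3*l) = (l - 3)*(l + 2)*(l)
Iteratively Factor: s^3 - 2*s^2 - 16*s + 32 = (s + 4)*(s^2 - 6*s + 8) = (s - 4)*(s + 4)*(s - 2)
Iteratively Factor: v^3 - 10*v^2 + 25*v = (v)*(v^2 - 10*v + 25) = v*(v - 5)*(v - 5)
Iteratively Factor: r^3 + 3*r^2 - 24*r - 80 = (r - 5)*(r^2 + 8*r + 16) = (r - 5)*(r + 4)*(r + 4)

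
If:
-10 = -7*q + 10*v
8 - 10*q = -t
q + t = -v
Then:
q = 10/13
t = -4/13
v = -6/13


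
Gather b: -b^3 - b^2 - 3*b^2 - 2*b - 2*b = -b^3 - 4*b^2 - 4*b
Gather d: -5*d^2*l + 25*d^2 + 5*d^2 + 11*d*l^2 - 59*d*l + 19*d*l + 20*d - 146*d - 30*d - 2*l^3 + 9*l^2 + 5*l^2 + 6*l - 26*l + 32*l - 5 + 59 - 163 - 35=d^2*(30 - 5*l) + d*(11*l^2 - 40*l - 156) - 2*l^3 + 14*l^2 + 12*l - 144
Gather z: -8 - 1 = -9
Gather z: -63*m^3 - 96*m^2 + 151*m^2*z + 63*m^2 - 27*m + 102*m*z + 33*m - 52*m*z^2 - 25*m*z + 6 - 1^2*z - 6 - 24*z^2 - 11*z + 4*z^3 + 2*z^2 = -63*m^3 - 33*m^2 + 6*m + 4*z^3 + z^2*(-52*m - 22) + z*(151*m^2 + 77*m - 12)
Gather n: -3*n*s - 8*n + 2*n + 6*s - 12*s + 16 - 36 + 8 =n*(-3*s - 6) - 6*s - 12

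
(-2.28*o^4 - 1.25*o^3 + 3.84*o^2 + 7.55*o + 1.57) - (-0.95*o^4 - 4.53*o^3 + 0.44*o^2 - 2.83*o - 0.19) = -1.33*o^4 + 3.28*o^3 + 3.4*o^2 + 10.38*o + 1.76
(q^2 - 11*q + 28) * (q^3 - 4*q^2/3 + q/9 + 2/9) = q^5 - 37*q^4/3 + 385*q^3/9 - 115*q^2/3 + 2*q/3 + 56/9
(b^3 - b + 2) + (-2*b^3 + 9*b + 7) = -b^3 + 8*b + 9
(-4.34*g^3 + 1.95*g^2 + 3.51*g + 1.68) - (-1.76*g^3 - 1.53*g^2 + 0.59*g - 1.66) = -2.58*g^3 + 3.48*g^2 + 2.92*g + 3.34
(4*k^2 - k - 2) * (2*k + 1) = 8*k^3 + 2*k^2 - 5*k - 2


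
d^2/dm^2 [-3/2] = 0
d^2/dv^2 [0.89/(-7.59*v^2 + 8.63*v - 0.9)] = (102.542418*v^2 - 116.593026*v - 0.89*(15.18*v - 8.63)*(30.36*v - 17.26) + 12.15918)/(7.59*v^2 - 8.63*v + 0.9)^3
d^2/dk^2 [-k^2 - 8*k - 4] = -2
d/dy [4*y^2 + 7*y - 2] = 8*y + 7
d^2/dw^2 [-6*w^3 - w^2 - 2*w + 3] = -36*w - 2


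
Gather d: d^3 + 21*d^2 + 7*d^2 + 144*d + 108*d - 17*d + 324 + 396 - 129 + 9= d^3 + 28*d^2 + 235*d + 600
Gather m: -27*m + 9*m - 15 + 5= -18*m - 10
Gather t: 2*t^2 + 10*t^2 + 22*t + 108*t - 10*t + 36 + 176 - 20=12*t^2 + 120*t + 192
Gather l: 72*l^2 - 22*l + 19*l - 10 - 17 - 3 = 72*l^2 - 3*l - 30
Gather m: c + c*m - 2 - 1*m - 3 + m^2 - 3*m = c + m^2 + m*(c - 4) - 5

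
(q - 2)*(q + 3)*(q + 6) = q^3 + 7*q^2 - 36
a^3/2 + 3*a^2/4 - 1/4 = (a/2 + 1/2)*(a - 1/2)*(a + 1)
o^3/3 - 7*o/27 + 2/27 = (o/3 + 1/3)*(o - 2/3)*(o - 1/3)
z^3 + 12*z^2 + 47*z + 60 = (z + 3)*(z + 4)*(z + 5)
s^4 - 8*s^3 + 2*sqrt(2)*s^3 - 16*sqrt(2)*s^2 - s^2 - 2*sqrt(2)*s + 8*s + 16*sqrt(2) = (s - 8)*(s - 1)*(s + 1)*(s + 2*sqrt(2))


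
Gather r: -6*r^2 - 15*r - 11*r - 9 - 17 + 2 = -6*r^2 - 26*r - 24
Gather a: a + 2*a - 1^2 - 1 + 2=3*a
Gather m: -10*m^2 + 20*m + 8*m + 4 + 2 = -10*m^2 + 28*m + 6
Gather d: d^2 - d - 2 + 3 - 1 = d^2 - d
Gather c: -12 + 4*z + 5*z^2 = 5*z^2 + 4*z - 12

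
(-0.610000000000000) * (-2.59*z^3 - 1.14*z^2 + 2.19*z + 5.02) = 1.5799*z^3 + 0.6954*z^2 - 1.3359*z - 3.0622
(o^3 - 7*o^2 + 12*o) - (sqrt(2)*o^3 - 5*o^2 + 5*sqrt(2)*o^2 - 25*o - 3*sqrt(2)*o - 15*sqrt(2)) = -sqrt(2)*o^3 + o^3 - 5*sqrt(2)*o^2 - 2*o^2 + 3*sqrt(2)*o + 37*o + 15*sqrt(2)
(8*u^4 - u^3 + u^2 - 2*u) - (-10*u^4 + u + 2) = 18*u^4 - u^3 + u^2 - 3*u - 2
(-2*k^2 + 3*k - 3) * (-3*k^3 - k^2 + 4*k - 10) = 6*k^5 - 7*k^4 - 2*k^3 + 35*k^2 - 42*k + 30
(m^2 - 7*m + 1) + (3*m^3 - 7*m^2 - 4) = 3*m^3 - 6*m^2 - 7*m - 3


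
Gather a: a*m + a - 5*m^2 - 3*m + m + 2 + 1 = a*(m + 1) - 5*m^2 - 2*m + 3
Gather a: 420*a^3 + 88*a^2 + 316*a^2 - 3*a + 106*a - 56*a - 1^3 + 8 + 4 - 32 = 420*a^3 + 404*a^2 + 47*a - 21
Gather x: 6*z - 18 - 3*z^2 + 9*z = -3*z^2 + 15*z - 18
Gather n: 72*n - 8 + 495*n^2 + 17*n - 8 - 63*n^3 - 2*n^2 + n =-63*n^3 + 493*n^2 + 90*n - 16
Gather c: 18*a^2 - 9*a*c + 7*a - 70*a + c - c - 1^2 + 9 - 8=18*a^2 - 9*a*c - 63*a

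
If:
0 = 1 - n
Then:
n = 1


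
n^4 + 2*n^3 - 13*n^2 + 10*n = n*(n - 2)*(n - 1)*(n + 5)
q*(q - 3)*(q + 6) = q^3 + 3*q^2 - 18*q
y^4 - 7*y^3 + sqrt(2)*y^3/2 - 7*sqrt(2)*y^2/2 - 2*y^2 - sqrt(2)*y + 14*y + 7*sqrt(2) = (y - 7)*(y - sqrt(2))*(y + sqrt(2)/2)*(y + sqrt(2))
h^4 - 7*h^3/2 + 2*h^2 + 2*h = h*(h - 2)^2*(h + 1/2)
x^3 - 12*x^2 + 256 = (x - 8)^2*(x + 4)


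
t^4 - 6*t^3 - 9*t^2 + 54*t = t*(t - 6)*(t - 3)*(t + 3)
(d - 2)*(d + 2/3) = d^2 - 4*d/3 - 4/3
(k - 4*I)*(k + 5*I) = k^2 + I*k + 20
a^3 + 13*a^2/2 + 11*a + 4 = (a + 1/2)*(a + 2)*(a + 4)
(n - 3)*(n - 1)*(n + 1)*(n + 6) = n^4 + 3*n^3 - 19*n^2 - 3*n + 18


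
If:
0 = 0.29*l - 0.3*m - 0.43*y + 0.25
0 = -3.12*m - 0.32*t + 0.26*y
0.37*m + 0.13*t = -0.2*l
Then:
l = 2.08519535638497*y - 1.12033454000749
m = 0.582355511172138*y - 0.24965672200724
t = 2.43415303957059 - 4.86546623392835*y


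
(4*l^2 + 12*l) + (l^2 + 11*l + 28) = 5*l^2 + 23*l + 28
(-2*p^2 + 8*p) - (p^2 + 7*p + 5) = -3*p^2 + p - 5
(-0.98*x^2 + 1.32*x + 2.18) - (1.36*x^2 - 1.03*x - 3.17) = -2.34*x^2 + 2.35*x + 5.35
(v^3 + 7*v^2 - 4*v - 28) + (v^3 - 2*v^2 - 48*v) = 2*v^3 + 5*v^2 - 52*v - 28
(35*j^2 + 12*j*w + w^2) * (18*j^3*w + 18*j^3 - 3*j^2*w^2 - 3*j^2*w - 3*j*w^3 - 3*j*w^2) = 630*j^5*w + 630*j^5 + 111*j^4*w^2 + 111*j^4*w - 123*j^3*w^3 - 123*j^3*w^2 - 39*j^2*w^4 - 39*j^2*w^3 - 3*j*w^5 - 3*j*w^4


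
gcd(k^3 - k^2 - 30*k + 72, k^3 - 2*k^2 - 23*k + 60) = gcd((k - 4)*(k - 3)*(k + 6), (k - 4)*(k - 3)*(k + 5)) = k^2 - 7*k + 12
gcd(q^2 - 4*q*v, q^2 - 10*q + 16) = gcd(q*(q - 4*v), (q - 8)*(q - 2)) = 1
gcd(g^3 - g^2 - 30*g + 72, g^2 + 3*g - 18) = g^2 + 3*g - 18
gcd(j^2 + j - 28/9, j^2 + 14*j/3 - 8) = j - 4/3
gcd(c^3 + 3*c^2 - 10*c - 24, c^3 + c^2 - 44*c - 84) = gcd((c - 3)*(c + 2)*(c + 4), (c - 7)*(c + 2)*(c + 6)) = c + 2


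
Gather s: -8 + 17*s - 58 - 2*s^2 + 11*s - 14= -2*s^2 + 28*s - 80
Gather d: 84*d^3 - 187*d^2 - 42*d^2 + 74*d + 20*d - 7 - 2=84*d^3 - 229*d^2 + 94*d - 9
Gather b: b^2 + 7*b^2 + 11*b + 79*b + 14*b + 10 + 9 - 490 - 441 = 8*b^2 + 104*b - 912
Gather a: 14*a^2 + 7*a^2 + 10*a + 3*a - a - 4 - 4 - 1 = 21*a^2 + 12*a - 9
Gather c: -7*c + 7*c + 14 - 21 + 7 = 0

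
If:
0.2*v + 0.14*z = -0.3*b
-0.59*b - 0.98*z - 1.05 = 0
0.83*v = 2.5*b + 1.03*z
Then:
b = 0.62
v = 0.08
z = -1.45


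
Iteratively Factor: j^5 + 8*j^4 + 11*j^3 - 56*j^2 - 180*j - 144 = (j + 3)*(j^4 + 5*j^3 - 4*j^2 - 44*j - 48) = (j + 2)*(j + 3)*(j^3 + 3*j^2 - 10*j - 24) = (j + 2)^2*(j + 3)*(j^2 + j - 12) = (j - 3)*(j + 2)^2*(j + 3)*(j + 4)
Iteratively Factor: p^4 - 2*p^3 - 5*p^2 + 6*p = (p - 3)*(p^3 + p^2 - 2*p) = (p - 3)*(p - 1)*(p^2 + 2*p) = (p - 3)*(p - 1)*(p + 2)*(p)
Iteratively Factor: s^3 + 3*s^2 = (s)*(s^2 + 3*s) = s^2*(s + 3)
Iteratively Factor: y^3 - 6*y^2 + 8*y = (y - 2)*(y^2 - 4*y) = (y - 4)*(y - 2)*(y)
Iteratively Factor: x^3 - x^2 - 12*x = (x - 4)*(x^2 + 3*x) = x*(x - 4)*(x + 3)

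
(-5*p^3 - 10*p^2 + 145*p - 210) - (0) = -5*p^3 - 10*p^2 + 145*p - 210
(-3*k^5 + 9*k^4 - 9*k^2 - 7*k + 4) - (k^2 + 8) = -3*k^5 + 9*k^4 - 10*k^2 - 7*k - 4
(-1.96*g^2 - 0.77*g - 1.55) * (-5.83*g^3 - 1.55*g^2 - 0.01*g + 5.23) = 11.4268*g^5 + 7.5271*g^4 + 10.2496*g^3 - 7.8406*g^2 - 4.0116*g - 8.1065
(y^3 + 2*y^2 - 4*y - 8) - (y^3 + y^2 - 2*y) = y^2 - 2*y - 8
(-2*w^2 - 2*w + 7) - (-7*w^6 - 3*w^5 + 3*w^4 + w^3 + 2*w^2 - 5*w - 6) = 7*w^6 + 3*w^5 - 3*w^4 - w^3 - 4*w^2 + 3*w + 13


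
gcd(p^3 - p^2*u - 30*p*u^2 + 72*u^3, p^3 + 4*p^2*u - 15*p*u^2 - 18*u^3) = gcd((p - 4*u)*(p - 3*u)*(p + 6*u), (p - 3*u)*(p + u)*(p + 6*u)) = p^2 + 3*p*u - 18*u^2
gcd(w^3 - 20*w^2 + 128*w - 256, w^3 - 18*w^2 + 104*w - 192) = w^2 - 12*w + 32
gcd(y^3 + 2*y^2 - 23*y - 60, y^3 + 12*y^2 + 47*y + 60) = y^2 + 7*y + 12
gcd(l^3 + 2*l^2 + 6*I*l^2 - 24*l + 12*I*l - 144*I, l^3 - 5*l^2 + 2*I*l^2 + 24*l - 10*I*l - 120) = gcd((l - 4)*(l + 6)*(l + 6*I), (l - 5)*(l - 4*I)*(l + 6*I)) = l + 6*I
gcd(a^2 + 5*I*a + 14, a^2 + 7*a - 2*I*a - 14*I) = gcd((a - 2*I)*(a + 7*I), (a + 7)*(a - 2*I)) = a - 2*I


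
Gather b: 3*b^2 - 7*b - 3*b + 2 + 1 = 3*b^2 - 10*b + 3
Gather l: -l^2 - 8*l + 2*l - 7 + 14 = -l^2 - 6*l + 7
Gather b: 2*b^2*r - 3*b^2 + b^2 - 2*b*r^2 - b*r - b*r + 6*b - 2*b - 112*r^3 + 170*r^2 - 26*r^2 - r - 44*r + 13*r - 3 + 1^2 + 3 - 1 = b^2*(2*r - 2) + b*(-2*r^2 - 2*r + 4) - 112*r^3 + 144*r^2 - 32*r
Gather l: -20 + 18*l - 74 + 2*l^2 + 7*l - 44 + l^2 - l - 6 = 3*l^2 + 24*l - 144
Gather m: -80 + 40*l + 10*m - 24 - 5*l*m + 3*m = 40*l + m*(13 - 5*l) - 104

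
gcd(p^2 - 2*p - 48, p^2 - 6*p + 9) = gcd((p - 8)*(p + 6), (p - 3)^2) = 1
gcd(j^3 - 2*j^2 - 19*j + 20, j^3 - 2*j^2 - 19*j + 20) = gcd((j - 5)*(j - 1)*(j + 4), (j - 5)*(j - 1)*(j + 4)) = j^3 - 2*j^2 - 19*j + 20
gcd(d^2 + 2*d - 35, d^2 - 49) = d + 7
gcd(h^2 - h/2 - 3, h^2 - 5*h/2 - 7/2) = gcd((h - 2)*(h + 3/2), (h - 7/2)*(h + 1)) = 1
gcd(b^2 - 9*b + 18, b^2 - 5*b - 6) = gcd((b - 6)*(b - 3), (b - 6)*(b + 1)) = b - 6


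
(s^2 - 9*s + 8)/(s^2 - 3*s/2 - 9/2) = 2*(-s^2 + 9*s - 8)/(-2*s^2 + 3*s + 9)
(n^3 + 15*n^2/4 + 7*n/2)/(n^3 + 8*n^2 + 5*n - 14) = n*(4*n + 7)/(4*(n^2 + 6*n - 7))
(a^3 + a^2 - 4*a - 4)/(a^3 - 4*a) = (a + 1)/a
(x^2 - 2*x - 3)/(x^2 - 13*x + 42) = (x^2 - 2*x - 3)/(x^2 - 13*x + 42)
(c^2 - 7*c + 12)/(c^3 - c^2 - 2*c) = (-c^2 + 7*c - 12)/(c*(-c^2 + c + 2))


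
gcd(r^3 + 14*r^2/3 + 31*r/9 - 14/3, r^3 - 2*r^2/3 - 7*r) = r + 7/3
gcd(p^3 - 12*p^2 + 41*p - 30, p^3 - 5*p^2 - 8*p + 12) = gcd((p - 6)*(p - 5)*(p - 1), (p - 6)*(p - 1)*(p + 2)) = p^2 - 7*p + 6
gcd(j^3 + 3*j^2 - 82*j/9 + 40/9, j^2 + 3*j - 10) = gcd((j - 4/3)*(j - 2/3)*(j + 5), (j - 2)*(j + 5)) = j + 5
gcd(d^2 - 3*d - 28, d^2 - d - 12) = 1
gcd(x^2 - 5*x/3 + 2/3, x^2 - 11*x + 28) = 1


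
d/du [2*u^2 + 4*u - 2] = 4*u + 4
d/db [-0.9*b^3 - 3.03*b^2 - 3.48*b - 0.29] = -2.7*b^2 - 6.06*b - 3.48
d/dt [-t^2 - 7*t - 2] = -2*t - 7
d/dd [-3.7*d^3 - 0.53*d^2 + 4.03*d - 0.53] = -11.1*d^2 - 1.06*d + 4.03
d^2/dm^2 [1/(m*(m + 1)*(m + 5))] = 2*(6*m^4 + 48*m^3 + 123*m^2 + 90*m + 25)/(m^3*(m^6 + 18*m^5 + 123*m^4 + 396*m^3 + 615*m^2 + 450*m + 125))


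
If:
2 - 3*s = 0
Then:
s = 2/3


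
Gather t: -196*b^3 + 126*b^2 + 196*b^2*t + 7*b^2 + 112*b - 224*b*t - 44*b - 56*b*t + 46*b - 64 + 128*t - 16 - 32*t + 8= -196*b^3 + 133*b^2 + 114*b + t*(196*b^2 - 280*b + 96) - 72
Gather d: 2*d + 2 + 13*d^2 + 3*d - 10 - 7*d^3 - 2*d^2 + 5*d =-7*d^3 + 11*d^2 + 10*d - 8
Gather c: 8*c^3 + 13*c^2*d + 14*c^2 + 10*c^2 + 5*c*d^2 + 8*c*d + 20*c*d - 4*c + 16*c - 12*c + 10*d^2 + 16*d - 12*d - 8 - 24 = 8*c^3 + c^2*(13*d + 24) + c*(5*d^2 + 28*d) + 10*d^2 + 4*d - 32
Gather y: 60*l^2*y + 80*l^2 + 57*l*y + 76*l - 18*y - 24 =80*l^2 + 76*l + y*(60*l^2 + 57*l - 18) - 24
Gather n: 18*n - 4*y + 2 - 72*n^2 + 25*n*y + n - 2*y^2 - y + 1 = -72*n^2 + n*(25*y + 19) - 2*y^2 - 5*y + 3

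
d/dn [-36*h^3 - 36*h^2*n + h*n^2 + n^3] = -36*h^2 + 2*h*n + 3*n^2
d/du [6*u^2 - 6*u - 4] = 12*u - 6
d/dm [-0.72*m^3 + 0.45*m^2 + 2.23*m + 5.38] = -2.16*m^2 + 0.9*m + 2.23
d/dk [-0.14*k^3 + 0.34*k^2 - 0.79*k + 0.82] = -0.42*k^2 + 0.68*k - 0.79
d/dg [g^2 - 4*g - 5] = 2*g - 4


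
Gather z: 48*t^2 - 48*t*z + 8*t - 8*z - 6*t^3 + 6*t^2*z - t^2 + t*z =-6*t^3 + 47*t^2 + 8*t + z*(6*t^2 - 47*t - 8)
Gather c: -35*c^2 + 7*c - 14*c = -35*c^2 - 7*c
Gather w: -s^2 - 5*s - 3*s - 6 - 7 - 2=-s^2 - 8*s - 15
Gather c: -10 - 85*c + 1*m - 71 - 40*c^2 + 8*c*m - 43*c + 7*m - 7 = -40*c^2 + c*(8*m - 128) + 8*m - 88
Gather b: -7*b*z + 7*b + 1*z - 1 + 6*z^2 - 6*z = b*(7 - 7*z) + 6*z^2 - 5*z - 1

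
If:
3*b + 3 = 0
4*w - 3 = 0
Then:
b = -1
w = 3/4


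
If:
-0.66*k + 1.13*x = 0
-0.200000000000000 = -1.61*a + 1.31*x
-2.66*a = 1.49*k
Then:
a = 0.07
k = -0.12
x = -0.07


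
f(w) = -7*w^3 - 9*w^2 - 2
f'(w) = -21*w^2 - 18*w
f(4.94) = -1065.51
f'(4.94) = -601.40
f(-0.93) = -4.15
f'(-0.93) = -1.42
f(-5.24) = 758.03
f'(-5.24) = -482.29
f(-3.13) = 124.48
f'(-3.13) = -149.39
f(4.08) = -627.24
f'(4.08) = -423.01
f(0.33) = -3.23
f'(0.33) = -8.23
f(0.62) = -7.13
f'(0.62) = -19.23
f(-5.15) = 715.43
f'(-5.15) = -464.27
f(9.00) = -5834.00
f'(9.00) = -1863.00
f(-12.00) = 10798.00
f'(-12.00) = -2808.00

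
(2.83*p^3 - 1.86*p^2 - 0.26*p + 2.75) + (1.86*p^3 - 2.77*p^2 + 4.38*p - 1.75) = 4.69*p^3 - 4.63*p^2 + 4.12*p + 1.0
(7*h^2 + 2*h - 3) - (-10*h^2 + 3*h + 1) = 17*h^2 - h - 4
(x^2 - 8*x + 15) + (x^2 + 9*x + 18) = 2*x^2 + x + 33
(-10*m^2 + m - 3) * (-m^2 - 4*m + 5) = 10*m^4 + 39*m^3 - 51*m^2 + 17*m - 15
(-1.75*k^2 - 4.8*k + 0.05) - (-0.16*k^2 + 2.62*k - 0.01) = -1.59*k^2 - 7.42*k + 0.06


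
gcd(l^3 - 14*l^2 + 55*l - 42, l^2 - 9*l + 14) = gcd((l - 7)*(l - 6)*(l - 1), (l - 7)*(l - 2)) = l - 7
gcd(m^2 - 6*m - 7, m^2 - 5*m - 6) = m + 1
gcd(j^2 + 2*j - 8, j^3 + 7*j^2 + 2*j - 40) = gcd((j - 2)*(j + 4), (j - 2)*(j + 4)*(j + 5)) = j^2 + 2*j - 8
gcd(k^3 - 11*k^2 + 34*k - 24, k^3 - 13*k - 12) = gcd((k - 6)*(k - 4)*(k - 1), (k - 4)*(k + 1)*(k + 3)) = k - 4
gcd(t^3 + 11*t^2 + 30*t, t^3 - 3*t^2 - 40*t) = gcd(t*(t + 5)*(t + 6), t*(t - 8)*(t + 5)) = t^2 + 5*t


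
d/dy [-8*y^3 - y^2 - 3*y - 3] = -24*y^2 - 2*y - 3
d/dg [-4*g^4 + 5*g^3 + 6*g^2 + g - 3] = -16*g^3 + 15*g^2 + 12*g + 1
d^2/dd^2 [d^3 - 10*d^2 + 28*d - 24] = 6*d - 20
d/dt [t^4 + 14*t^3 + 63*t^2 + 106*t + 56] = 4*t^3 + 42*t^2 + 126*t + 106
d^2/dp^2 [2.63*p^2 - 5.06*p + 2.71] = 5.26000000000000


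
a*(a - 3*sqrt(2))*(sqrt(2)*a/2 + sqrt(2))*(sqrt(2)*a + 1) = a^4 - 5*sqrt(2)*a^3/2 + 2*a^3 - 5*sqrt(2)*a^2 - 3*a^2 - 6*a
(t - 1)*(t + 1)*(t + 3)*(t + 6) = t^4 + 9*t^3 + 17*t^2 - 9*t - 18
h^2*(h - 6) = h^3 - 6*h^2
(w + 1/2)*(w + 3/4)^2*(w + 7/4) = w^4 + 15*w^3/4 + 77*w^2/16 + 165*w/64 + 63/128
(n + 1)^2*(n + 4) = n^3 + 6*n^2 + 9*n + 4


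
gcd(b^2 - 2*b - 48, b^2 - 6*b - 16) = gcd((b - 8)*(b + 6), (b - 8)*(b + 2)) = b - 8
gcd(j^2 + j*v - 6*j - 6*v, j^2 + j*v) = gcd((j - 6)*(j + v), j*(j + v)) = j + v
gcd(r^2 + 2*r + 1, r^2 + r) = r + 1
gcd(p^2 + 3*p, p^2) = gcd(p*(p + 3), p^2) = p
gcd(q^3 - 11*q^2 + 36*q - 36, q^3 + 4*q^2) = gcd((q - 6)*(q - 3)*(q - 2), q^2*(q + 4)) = 1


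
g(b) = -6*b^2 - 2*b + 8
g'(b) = -12*b - 2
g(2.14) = -23.76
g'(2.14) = -27.68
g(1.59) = -10.35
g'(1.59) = -21.08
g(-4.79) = -120.08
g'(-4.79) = 55.48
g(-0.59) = 7.09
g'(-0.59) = 5.08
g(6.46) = -255.31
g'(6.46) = -79.52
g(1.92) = -17.96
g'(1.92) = -25.04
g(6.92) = -293.16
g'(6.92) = -85.04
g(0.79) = 2.68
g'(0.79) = -11.48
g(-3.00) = -40.00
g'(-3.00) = 34.00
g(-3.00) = -40.00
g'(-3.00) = 34.00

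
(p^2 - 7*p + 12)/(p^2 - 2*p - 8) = (p - 3)/(p + 2)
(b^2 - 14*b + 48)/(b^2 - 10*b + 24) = (b - 8)/(b - 4)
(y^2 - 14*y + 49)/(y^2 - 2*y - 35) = (y - 7)/(y + 5)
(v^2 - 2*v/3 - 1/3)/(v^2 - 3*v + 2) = (v + 1/3)/(v - 2)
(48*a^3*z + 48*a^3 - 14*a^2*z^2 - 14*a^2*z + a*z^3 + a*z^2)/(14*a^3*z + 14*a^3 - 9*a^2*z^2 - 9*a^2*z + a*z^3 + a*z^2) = (48*a^2 - 14*a*z + z^2)/(14*a^2 - 9*a*z + z^2)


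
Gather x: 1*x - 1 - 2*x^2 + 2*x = -2*x^2 + 3*x - 1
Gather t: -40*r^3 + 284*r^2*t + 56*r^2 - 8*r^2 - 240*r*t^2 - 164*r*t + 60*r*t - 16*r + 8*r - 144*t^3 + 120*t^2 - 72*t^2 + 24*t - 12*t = -40*r^3 + 48*r^2 - 8*r - 144*t^3 + t^2*(48 - 240*r) + t*(284*r^2 - 104*r + 12)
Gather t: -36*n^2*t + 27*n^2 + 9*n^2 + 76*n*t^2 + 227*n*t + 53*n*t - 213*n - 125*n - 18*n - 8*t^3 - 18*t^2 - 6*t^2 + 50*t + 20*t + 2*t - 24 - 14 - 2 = 36*n^2 - 356*n - 8*t^3 + t^2*(76*n - 24) + t*(-36*n^2 + 280*n + 72) - 40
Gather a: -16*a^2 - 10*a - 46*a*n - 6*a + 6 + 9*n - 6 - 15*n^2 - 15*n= -16*a^2 + a*(-46*n - 16) - 15*n^2 - 6*n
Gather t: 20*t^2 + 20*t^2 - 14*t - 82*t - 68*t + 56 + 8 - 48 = 40*t^2 - 164*t + 16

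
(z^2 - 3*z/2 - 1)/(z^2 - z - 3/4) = 2*(z - 2)/(2*z - 3)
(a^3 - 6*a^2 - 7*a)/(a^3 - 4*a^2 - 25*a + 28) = a*(a + 1)/(a^2 + 3*a - 4)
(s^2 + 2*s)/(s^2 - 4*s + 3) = s*(s + 2)/(s^2 - 4*s + 3)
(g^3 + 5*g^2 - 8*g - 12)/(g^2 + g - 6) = (g^2 + 7*g + 6)/(g + 3)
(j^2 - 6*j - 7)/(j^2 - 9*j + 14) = (j + 1)/(j - 2)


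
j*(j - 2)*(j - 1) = j^3 - 3*j^2 + 2*j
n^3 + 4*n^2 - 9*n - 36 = (n - 3)*(n + 3)*(n + 4)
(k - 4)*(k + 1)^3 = k^4 - k^3 - 9*k^2 - 11*k - 4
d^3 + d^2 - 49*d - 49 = (d - 7)*(d + 1)*(d + 7)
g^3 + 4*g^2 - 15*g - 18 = (g - 3)*(g + 1)*(g + 6)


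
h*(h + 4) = h^2 + 4*h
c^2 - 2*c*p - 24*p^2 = (c - 6*p)*(c + 4*p)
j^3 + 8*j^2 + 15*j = j*(j + 3)*(j + 5)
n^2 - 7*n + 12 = (n - 4)*(n - 3)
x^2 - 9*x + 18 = (x - 6)*(x - 3)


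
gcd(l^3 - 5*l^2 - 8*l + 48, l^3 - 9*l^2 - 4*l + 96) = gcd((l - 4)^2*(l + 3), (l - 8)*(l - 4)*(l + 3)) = l^2 - l - 12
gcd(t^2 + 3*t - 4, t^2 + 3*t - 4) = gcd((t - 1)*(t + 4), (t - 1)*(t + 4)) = t^2 + 3*t - 4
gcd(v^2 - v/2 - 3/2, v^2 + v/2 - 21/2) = 1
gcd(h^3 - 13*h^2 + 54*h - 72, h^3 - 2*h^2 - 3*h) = h - 3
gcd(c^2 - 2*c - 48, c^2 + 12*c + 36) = c + 6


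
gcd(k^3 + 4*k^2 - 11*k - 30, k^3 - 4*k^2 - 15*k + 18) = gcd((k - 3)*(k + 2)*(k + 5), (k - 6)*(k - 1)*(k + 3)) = 1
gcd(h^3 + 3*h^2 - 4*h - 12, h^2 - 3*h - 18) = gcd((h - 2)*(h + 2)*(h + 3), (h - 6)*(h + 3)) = h + 3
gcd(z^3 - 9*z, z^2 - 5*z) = z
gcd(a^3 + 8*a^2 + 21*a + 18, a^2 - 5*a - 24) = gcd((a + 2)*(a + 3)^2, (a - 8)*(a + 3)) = a + 3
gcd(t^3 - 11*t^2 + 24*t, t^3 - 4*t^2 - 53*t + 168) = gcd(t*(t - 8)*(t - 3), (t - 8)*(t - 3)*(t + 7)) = t^2 - 11*t + 24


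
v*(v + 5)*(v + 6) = v^3 + 11*v^2 + 30*v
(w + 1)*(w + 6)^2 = w^3 + 13*w^2 + 48*w + 36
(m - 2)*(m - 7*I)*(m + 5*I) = m^3 - 2*m^2 - 2*I*m^2 + 35*m + 4*I*m - 70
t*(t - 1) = t^2 - t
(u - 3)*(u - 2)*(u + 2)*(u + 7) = u^4 + 4*u^3 - 25*u^2 - 16*u + 84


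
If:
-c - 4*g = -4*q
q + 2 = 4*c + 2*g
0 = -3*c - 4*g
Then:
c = 2/3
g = -1/2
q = -1/3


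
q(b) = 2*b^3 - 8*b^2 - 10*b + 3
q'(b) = 6*b^2 - 16*b - 10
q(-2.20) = -35.02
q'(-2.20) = 54.24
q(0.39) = -2.00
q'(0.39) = -15.33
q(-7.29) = -1124.09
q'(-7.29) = 425.50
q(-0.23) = 4.85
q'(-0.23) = -6.00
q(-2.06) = -27.83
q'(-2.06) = 48.42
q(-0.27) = 5.08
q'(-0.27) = -5.24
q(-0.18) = 4.53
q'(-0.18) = -6.93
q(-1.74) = -14.36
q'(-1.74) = 36.01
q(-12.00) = -4485.00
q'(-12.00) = 1046.00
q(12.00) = 2187.00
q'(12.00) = 662.00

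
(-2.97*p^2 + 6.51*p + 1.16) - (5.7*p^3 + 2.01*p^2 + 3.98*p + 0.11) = -5.7*p^3 - 4.98*p^2 + 2.53*p + 1.05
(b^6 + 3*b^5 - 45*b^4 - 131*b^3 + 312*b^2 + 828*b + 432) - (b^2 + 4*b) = b^6 + 3*b^5 - 45*b^4 - 131*b^3 + 311*b^2 + 824*b + 432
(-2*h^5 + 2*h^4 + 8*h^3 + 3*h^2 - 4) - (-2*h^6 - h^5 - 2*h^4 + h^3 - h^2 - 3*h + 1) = 2*h^6 - h^5 + 4*h^4 + 7*h^3 + 4*h^2 + 3*h - 5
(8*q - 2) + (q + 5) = 9*q + 3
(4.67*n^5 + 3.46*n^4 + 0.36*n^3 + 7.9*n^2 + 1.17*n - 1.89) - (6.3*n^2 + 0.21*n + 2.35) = 4.67*n^5 + 3.46*n^4 + 0.36*n^3 + 1.6*n^2 + 0.96*n - 4.24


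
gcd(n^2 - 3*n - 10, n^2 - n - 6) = n + 2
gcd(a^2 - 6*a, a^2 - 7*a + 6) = a - 6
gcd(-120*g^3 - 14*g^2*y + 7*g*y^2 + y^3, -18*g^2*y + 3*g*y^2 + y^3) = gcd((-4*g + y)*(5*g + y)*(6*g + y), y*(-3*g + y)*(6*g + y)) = 6*g + y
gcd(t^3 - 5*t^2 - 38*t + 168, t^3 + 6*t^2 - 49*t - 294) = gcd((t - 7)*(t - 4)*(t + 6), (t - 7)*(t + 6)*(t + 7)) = t^2 - t - 42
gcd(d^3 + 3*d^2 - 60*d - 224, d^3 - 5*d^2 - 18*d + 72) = d + 4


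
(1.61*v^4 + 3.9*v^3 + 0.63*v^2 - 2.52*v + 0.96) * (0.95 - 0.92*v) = -1.4812*v^5 - 2.0585*v^4 + 3.1254*v^3 + 2.9169*v^2 - 3.2772*v + 0.912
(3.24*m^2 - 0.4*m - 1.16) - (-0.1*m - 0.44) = 3.24*m^2 - 0.3*m - 0.72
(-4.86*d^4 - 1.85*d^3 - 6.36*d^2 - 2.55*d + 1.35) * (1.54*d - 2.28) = -7.4844*d^5 + 8.2318*d^4 - 5.5764*d^3 + 10.5738*d^2 + 7.893*d - 3.078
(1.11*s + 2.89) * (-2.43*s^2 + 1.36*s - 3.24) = -2.6973*s^3 - 5.5131*s^2 + 0.334*s - 9.3636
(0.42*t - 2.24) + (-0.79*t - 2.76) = -0.37*t - 5.0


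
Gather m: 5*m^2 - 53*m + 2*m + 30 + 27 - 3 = 5*m^2 - 51*m + 54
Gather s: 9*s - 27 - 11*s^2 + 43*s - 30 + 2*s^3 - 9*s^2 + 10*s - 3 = 2*s^3 - 20*s^2 + 62*s - 60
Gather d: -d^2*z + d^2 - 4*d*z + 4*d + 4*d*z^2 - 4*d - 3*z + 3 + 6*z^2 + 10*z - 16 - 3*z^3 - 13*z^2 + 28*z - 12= d^2*(1 - z) + d*(4*z^2 - 4*z) - 3*z^3 - 7*z^2 + 35*z - 25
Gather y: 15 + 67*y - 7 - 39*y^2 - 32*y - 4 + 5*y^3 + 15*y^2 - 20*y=5*y^3 - 24*y^2 + 15*y + 4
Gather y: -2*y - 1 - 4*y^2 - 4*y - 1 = -4*y^2 - 6*y - 2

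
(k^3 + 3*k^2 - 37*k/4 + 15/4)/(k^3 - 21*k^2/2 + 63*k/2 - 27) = (2*k^2 + 9*k - 5)/(2*(k^2 - 9*k + 18))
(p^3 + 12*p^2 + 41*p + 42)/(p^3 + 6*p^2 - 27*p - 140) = (p^2 + 5*p + 6)/(p^2 - p - 20)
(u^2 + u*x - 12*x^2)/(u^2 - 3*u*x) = (u + 4*x)/u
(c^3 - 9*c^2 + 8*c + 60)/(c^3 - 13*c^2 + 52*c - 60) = (c + 2)/(c - 2)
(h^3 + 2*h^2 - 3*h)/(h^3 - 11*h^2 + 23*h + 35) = h*(h^2 + 2*h - 3)/(h^3 - 11*h^2 + 23*h + 35)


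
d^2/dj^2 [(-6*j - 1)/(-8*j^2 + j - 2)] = 2*((6*j + 1)*(16*j - 1)^2 - 2*(72*j + 1)*(8*j^2 - j + 2))/(8*j^2 - j + 2)^3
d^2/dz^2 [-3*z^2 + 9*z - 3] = -6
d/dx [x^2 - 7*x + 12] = 2*x - 7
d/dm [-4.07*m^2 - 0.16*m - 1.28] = -8.14*m - 0.16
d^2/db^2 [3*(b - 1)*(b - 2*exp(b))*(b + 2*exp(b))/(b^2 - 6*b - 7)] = 6*(-8*b^5*exp(2*b) + 112*b^4*exp(2*b) - 340*b^3*exp(2*b) + 37*b^3 - 340*b^2*exp(2*b) + 105*b^2 - 388*b*exp(2*b) + 147*b + 4*exp(2*b) - 49)/(b^6 - 18*b^5 + 87*b^4 + 36*b^3 - 609*b^2 - 882*b - 343)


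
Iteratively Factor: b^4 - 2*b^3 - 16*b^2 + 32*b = (b - 4)*(b^3 + 2*b^2 - 8*b) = (b - 4)*(b + 4)*(b^2 - 2*b) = b*(b - 4)*(b + 4)*(b - 2)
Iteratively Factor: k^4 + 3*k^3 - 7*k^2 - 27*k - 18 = (k + 2)*(k^3 + k^2 - 9*k - 9) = (k - 3)*(k + 2)*(k^2 + 4*k + 3) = (k - 3)*(k + 2)*(k + 3)*(k + 1)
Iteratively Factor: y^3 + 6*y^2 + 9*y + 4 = (y + 1)*(y^2 + 5*y + 4) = (y + 1)^2*(y + 4)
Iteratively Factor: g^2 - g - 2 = (g + 1)*(g - 2)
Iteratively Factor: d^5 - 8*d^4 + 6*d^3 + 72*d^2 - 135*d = (d - 5)*(d^4 - 3*d^3 - 9*d^2 + 27*d) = (d - 5)*(d - 3)*(d^3 - 9*d) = d*(d - 5)*(d - 3)*(d^2 - 9) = d*(d - 5)*(d - 3)*(d + 3)*(d - 3)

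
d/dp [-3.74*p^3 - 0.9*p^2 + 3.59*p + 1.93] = -11.22*p^2 - 1.8*p + 3.59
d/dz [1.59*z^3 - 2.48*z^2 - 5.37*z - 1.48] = 4.77*z^2 - 4.96*z - 5.37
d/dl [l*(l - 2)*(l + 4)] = 3*l^2 + 4*l - 8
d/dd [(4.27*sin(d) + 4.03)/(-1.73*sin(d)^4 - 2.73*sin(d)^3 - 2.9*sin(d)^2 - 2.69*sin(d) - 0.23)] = (22.1613*sin(d)^4 + 51.2018*sin(d)^3 + 45.3887*sin(d)^2 + 23.374*sin(d) + 9.8586)*cos(d)/(2.9929*sin(d)^8 + 9.4458*sin(d)^7 + 17.4869*sin(d)^6 + 25.1414*sin(d)^5 + 23.8932*sin(d)^4 + 16.8578*sin(d)^3 + 8.5701*sin(d)^2 + 1.2374*sin(d) + 0.0529)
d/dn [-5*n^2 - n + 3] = -10*n - 1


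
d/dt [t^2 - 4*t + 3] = 2*t - 4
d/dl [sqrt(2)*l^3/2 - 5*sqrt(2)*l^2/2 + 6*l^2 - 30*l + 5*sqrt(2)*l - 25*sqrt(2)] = 3*sqrt(2)*l^2/2 - 5*sqrt(2)*l + 12*l - 30 + 5*sqrt(2)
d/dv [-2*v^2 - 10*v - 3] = -4*v - 10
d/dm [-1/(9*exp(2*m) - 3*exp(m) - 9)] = (6*exp(m) - 1)*exp(m)/(3*(-3*exp(2*m) + exp(m) + 3)^2)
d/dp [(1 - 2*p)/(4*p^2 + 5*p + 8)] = (8*p^2 - 8*p - 21)/(16*p^4 + 40*p^3 + 89*p^2 + 80*p + 64)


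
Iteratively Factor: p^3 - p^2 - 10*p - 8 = (p - 4)*(p^2 + 3*p + 2) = (p - 4)*(p + 2)*(p + 1)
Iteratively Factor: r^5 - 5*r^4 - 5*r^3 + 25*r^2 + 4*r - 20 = (r + 2)*(r^4 - 7*r^3 + 9*r^2 + 7*r - 10) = (r - 2)*(r + 2)*(r^3 - 5*r^2 - r + 5) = (r - 5)*(r - 2)*(r + 2)*(r^2 - 1) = (r - 5)*(r - 2)*(r + 1)*(r + 2)*(r - 1)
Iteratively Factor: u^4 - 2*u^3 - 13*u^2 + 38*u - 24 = (u + 4)*(u^3 - 6*u^2 + 11*u - 6) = (u - 1)*(u + 4)*(u^2 - 5*u + 6) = (u - 2)*(u - 1)*(u + 4)*(u - 3)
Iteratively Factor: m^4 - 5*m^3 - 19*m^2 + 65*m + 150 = (m + 2)*(m^3 - 7*m^2 - 5*m + 75) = (m - 5)*(m + 2)*(m^2 - 2*m - 15) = (m - 5)*(m + 2)*(m + 3)*(m - 5)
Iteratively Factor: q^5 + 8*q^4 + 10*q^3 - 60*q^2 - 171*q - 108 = (q - 3)*(q^4 + 11*q^3 + 43*q^2 + 69*q + 36) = (q - 3)*(q + 4)*(q^3 + 7*q^2 + 15*q + 9) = (q - 3)*(q + 3)*(q + 4)*(q^2 + 4*q + 3) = (q - 3)*(q + 1)*(q + 3)*(q + 4)*(q + 3)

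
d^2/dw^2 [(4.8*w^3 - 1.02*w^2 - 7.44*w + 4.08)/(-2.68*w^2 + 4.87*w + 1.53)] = (1.13686837721616e-13*w^4 - 133.546704*w^3 - 365.322384*w^2 + 435.127104*w - 333.0861)/(19.248832*w^6 - 104.934864*w^5 + 157.71666*w^4 + 4.31238500000001*w^3 - 90.039735*w^2 - 34.200549*w - 3.581577)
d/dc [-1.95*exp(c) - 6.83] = -1.95*exp(c)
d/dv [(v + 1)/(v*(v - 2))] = (-v^2 - 2*v + 2)/(v^2*(v^2 - 4*v + 4))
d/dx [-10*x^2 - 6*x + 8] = -20*x - 6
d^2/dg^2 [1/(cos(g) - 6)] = (sin(g)^2 - 6*cos(g) + 1)/(cos(g) - 6)^3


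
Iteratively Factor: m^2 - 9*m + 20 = (m - 5)*(m - 4)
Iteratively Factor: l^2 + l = (l)*(l + 1)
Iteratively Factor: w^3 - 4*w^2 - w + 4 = (w - 4)*(w^2 - 1) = (w - 4)*(w - 1)*(w + 1)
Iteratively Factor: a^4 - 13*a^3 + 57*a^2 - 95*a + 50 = (a - 5)*(a^3 - 8*a^2 + 17*a - 10) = (a - 5)^2*(a^2 - 3*a + 2) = (a - 5)^2*(a - 1)*(a - 2)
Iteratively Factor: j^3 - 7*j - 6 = (j + 1)*(j^2 - j - 6) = (j + 1)*(j + 2)*(j - 3)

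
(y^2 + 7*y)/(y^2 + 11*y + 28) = y/(y + 4)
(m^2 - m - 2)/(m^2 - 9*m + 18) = (m^2 - m - 2)/(m^2 - 9*m + 18)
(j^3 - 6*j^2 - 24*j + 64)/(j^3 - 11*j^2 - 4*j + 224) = (j - 2)/(j - 7)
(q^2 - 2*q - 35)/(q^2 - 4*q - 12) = (-q^2 + 2*q + 35)/(-q^2 + 4*q + 12)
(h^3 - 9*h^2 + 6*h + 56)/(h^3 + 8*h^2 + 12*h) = (h^2 - 11*h + 28)/(h*(h + 6))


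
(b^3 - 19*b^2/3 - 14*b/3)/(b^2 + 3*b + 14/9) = 3*b*(b - 7)/(3*b + 7)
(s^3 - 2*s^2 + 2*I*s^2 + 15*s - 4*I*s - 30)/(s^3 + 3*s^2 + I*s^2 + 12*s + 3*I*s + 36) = (s^2 + s*(-2 + 5*I) - 10*I)/(s^2 + s*(3 + 4*I) + 12*I)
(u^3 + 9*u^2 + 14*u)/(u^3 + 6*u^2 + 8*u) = (u + 7)/(u + 4)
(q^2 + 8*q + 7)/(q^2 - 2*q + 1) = (q^2 + 8*q + 7)/(q^2 - 2*q + 1)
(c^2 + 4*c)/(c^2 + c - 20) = c*(c + 4)/(c^2 + c - 20)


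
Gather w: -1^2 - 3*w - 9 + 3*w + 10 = 0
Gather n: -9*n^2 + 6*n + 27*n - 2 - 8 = -9*n^2 + 33*n - 10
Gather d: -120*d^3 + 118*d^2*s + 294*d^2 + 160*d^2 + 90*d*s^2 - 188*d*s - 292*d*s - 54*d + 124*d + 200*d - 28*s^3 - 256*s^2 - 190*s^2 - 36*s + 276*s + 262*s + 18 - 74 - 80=-120*d^3 + d^2*(118*s + 454) + d*(90*s^2 - 480*s + 270) - 28*s^3 - 446*s^2 + 502*s - 136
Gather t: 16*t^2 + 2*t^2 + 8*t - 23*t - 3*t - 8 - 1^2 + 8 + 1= 18*t^2 - 18*t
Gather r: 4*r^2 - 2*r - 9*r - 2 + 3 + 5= 4*r^2 - 11*r + 6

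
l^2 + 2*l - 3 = (l - 1)*(l + 3)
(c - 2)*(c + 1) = c^2 - c - 2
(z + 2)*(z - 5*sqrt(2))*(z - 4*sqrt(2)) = z^3 - 9*sqrt(2)*z^2 + 2*z^2 - 18*sqrt(2)*z + 40*z + 80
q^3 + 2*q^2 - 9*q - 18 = (q - 3)*(q + 2)*(q + 3)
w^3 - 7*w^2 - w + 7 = (w - 7)*(w - 1)*(w + 1)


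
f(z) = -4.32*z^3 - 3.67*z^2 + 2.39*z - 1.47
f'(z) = -12.96*z^2 - 7.34*z + 2.39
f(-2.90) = 66.09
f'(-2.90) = -85.32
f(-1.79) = 7.27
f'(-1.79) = -26.00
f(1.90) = -39.81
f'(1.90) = -58.34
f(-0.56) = -3.20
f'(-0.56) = 2.44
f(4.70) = -519.82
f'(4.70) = -318.39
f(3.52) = -226.94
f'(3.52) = -184.03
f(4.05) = -338.97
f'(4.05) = -239.91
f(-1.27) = -1.58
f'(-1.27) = -9.19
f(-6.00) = 785.19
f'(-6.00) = -420.13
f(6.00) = -1052.37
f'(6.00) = -508.21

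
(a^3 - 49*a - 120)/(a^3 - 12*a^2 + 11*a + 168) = (a + 5)/(a - 7)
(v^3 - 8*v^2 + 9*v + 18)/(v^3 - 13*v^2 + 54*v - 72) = (v + 1)/(v - 4)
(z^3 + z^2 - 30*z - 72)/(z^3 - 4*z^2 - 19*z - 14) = (-z^3 - z^2 + 30*z + 72)/(-z^3 + 4*z^2 + 19*z + 14)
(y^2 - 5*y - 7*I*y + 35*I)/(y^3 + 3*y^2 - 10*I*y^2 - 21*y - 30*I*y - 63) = (y - 5)/(y^2 + 3*y*(1 - I) - 9*I)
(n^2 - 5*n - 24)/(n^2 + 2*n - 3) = (n - 8)/(n - 1)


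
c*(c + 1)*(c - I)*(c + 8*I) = c^4 + c^3 + 7*I*c^3 + 8*c^2 + 7*I*c^2 + 8*c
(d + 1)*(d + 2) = d^2 + 3*d + 2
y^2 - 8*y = y*(y - 8)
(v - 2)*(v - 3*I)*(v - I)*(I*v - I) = I*v^4 + 4*v^3 - 3*I*v^3 - 12*v^2 - I*v^2 + 8*v + 9*I*v - 6*I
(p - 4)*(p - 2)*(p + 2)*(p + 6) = p^4 + 2*p^3 - 28*p^2 - 8*p + 96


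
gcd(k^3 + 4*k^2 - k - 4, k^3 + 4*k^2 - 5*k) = k - 1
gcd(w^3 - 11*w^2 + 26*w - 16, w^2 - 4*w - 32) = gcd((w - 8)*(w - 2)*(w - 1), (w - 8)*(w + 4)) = w - 8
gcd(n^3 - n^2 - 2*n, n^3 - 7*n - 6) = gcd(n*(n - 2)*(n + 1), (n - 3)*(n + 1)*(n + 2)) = n + 1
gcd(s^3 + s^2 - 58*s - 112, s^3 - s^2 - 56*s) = s^2 - s - 56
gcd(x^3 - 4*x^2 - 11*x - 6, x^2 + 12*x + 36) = 1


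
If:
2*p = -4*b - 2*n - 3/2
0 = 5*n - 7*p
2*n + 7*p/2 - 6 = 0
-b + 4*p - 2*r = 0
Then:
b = -85/56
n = 4/3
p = 20/21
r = 895/336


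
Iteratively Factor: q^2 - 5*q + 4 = (q - 4)*(q - 1)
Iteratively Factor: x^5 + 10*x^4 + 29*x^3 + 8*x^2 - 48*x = (x)*(x^4 + 10*x^3 + 29*x^2 + 8*x - 48) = x*(x - 1)*(x^3 + 11*x^2 + 40*x + 48) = x*(x - 1)*(x + 4)*(x^2 + 7*x + 12) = x*(x - 1)*(x + 4)^2*(x + 3)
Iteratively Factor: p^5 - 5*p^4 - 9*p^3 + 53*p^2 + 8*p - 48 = (p + 3)*(p^4 - 8*p^3 + 15*p^2 + 8*p - 16) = (p + 1)*(p + 3)*(p^3 - 9*p^2 + 24*p - 16) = (p - 4)*(p + 1)*(p + 3)*(p^2 - 5*p + 4) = (p - 4)*(p - 1)*(p + 1)*(p + 3)*(p - 4)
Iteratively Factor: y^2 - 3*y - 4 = (y - 4)*(y + 1)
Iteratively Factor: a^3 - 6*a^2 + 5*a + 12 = (a - 3)*(a^2 - 3*a - 4) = (a - 3)*(a + 1)*(a - 4)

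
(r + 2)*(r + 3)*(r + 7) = r^3 + 12*r^2 + 41*r + 42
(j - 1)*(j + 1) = j^2 - 1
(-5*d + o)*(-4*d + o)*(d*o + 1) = 20*d^3*o - 9*d^2*o^2 + 20*d^2 + d*o^3 - 9*d*o + o^2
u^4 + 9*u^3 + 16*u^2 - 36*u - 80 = (u - 2)*(u + 2)*(u + 4)*(u + 5)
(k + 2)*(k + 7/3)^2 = k^3 + 20*k^2/3 + 133*k/9 + 98/9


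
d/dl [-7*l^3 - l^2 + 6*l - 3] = -21*l^2 - 2*l + 6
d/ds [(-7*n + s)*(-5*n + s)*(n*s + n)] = n*(35*n^2 - 24*n*s - 12*n + 3*s^2 + 2*s)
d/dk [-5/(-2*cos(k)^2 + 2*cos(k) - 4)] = 5*(2*cos(k) - 1)*sin(k)/(2*(sin(k)^2 + cos(k) - 3)^2)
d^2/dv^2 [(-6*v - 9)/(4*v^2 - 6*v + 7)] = 24*(6*v*(4*v^2 - 6*v + 7) - (2*v + 3)*(4*v - 3)^2)/(4*v^2 - 6*v + 7)^3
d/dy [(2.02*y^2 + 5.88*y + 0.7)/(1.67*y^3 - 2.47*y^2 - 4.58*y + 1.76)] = (-3.3734*y^4 - 19.6392*y^3 + 1.765*y^2 + 10.5684*y + 13.5548)/(2.7889*y^6 - 8.2498*y^5 - 9.1963*y^4 + 28.5036*y^3 + 12.282*y^2 - 16.1216*y + 3.0976)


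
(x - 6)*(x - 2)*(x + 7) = x^3 - x^2 - 44*x + 84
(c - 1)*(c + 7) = c^2 + 6*c - 7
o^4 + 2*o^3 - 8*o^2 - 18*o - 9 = (o - 3)*(o + 1)^2*(o + 3)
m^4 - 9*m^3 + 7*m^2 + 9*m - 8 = (m - 8)*(m - 1)^2*(m + 1)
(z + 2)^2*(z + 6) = z^3 + 10*z^2 + 28*z + 24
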